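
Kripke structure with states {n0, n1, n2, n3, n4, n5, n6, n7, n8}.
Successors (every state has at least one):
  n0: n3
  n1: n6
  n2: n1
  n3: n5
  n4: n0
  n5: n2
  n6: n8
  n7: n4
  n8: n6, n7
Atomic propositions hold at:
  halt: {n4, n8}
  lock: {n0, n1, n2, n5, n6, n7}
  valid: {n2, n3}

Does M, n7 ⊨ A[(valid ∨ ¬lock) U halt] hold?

Sat(¬lock) = {n3, n4, n8}
Sat(valid ∨ ¬lock) = {n2, n3, n4, n8}
A[(valid ∨ ¬lock) U halt]: least fixpoint, start Z0 = Sat(halt) = {n4, n8}, add states in Sat(valid ∨ ¬lock) with every successor in Z. Already a fixed point.
Sat(A[(valid ∨ ¬lock) U halt]) = {n4, n8}
n7 ∉ Sat(A[(valid ∨ ¬lock) U halt]) = {n4, n8}, so the formula does not hold at n7.

No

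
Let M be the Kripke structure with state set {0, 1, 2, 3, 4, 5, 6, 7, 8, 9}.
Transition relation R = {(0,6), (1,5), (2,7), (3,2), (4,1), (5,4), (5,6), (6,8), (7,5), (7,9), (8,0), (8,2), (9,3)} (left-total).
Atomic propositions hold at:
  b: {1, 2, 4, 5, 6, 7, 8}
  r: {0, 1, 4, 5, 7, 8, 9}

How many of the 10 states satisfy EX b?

Sat(EX b) = {s : some successor in {1, 2, 4, 5, 6, 7, 8}} = {0, 1, 2, 3, 4, 5, 6, 7, 8}
|Sat(EX b)| = |{0, 1, 2, 3, 4, 5, 6, 7, 8}| = 9.

9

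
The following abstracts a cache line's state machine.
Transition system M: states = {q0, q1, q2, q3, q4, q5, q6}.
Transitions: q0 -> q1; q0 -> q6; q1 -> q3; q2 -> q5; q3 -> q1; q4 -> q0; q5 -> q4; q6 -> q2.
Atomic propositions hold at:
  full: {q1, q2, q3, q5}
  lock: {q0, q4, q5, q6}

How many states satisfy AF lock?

AF lock: least fixpoint, start Z0 = {q0, q4, q5, q6}, add states with every successor in Z. Z1 = {q0, q2, q4, q5, q6}; fixed.
Sat(AF lock) = {q0, q2, q4, q5, q6}
|Sat(AF lock)| = |{q0, q2, q4, q5, q6}| = 5.

5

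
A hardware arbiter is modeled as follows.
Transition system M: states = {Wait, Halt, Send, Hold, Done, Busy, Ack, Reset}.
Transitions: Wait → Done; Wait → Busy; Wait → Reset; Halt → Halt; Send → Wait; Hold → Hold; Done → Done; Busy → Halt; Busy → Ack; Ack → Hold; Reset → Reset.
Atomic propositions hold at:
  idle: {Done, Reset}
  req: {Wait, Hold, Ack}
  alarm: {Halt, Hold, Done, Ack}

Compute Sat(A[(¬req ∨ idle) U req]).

Sat(¬req) = {Halt, Send, Done, Busy, Reset}
Sat(¬req ∨ idle) = {Halt, Send, Done, Busy, Reset}
A[(¬req ∨ idle) U req]: least fixpoint, start Z0 = Sat(req) = {Wait, Hold, Ack}, add states in Sat(¬req ∨ idle) with every successor in Z. Z1 = {Wait, Send, Hold, Ack}; fixed.
Sat(A[(¬req ∨ idle) U req]) = {Wait, Send, Hold, Ack}

{Wait, Send, Hold, Ack}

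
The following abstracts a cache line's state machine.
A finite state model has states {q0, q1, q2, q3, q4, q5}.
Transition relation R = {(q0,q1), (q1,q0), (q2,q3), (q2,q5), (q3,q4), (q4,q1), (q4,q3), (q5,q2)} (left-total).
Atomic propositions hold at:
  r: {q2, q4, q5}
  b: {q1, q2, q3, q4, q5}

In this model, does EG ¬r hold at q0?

Sat(¬r) = {q0, q1, q3}
EG ¬r: greatest fixpoint, start Z0 = {q0, q1, q3}, keep only states in Sat with some successor in Z. Z1 = {q0, q1}; fixed.
Sat(EG ¬r) = {q0, q1}
q0 ∈ Sat(EG ¬r) = {q0, q1}, so the formula holds at q0.

Yes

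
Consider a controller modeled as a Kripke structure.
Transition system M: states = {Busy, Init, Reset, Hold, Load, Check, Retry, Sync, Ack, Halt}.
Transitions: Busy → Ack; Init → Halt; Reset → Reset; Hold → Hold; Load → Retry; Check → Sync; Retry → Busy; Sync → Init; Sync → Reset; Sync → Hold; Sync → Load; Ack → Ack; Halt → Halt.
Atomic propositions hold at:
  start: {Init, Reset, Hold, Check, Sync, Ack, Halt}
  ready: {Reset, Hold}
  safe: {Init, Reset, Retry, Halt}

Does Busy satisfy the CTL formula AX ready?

No

Sat(AX ready) = {s : every successor in {Reset, Hold}} = {Reset, Hold}
Busy ∉ Sat(AX ready) = {Reset, Hold}, so the formula does not hold at Busy.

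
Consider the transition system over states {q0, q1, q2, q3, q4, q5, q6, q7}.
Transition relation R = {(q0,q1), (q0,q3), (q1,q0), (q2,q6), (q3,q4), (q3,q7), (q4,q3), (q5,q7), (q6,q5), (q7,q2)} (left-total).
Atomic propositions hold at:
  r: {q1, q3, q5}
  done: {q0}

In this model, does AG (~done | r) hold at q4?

Yes

Sat(~done) = {q1, q2, q3, q4, q5, q6, q7}
Sat(~done | r) = {q1, q2, q3, q4, q5, q6, q7}
AG (~done | r): greatest fixpoint, start Z0 = {q1, q2, q3, q4, q5, q6, q7}, keep only states in Sat with every successor in Z. Z1 = {q2, q3, q4, q5, q6, q7}; fixed.
Sat(AG (~done | r)) = {q2, q3, q4, q5, q6, q7}
q4 ∈ Sat(AG (~done | r)) = {q2, q3, q4, q5, q6, q7}, so the formula holds at q4.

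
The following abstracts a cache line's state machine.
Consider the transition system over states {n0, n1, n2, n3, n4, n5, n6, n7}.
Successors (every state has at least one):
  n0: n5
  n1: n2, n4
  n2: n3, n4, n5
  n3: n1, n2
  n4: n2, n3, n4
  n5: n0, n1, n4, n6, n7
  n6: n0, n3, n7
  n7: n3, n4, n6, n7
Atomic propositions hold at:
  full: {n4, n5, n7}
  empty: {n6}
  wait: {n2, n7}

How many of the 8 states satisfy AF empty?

AF empty: least fixpoint, start Z0 = {n6}, add states with every successor in Z. Already a fixed point.
Sat(AF empty) = {n6}
|Sat(AF empty)| = |{n6}| = 1.

1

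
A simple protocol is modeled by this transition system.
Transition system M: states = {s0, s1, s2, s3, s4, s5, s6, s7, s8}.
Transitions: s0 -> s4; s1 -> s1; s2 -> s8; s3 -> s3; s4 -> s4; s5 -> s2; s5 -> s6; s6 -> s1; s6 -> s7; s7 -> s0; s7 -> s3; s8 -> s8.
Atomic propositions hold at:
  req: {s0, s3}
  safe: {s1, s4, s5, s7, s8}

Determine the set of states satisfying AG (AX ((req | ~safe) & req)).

{s3}

Sat(~safe) = {s0, s2, s3, s6}
Sat(req | ~safe) = {s0, s2, s3, s6}
Sat((req | ~safe) & req) = {s0, s3}
Sat(AX ((req | ~safe) & req)) = {s : every successor in {s0, s3}} = {s3, s7}
AG (AX ((req | ~safe) & req)): greatest fixpoint, start Z0 = {s3, s7}, keep only states in Sat with every successor in Z. Z1 = {s3}; fixed.
Sat(AG (AX ((req | ~safe) & req))) = {s3}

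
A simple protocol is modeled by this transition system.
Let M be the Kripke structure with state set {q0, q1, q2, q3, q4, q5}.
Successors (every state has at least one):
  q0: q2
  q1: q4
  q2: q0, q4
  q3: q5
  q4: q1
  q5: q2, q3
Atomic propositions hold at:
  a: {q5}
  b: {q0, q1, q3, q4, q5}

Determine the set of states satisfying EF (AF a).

{q3, q5}

AF a: least fixpoint, start Z0 = {q5}, add states with every successor in Z. Z1 = {q3, q5}; fixed.
Sat(AF a) = {q3, q5}
EF (AF a): least fixpoint, start Z0 = {q3, q5}, add states with some successor in Z. Already a fixed point.
Sat(EF (AF a)) = {q3, q5}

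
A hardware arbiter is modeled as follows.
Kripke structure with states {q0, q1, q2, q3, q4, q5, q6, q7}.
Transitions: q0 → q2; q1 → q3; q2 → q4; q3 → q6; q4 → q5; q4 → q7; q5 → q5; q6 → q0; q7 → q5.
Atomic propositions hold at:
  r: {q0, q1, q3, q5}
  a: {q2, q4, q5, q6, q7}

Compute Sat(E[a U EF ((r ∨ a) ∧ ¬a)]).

{q0, q1, q3, q6}

Sat(r ∨ a) = {q0, q1, q2, q3, q4, q5, q6, q7}
Sat(¬a) = {q0, q1, q3}
Sat((r ∨ a) ∧ ¬a) = {q0, q1, q3}
EF ((r ∨ a) ∧ ¬a): least fixpoint, start Z0 = {q0, q1, q3}, add states with some successor in Z. Z1 = {q0, q1, q3, q6}; fixed.
Sat(EF ((r ∨ a) ∧ ¬a)) = {q0, q1, q3, q6}
E[a U EF ((r ∨ a) ∧ ¬a)]: least fixpoint, start Z0 = Sat(EF ((r ∨ a) ∧ ¬a)) = {q0, q1, q3, q6}, add states in Sat(a) with some successor in Z. Already a fixed point.
Sat(E[a U EF ((r ∨ a) ∧ ¬a)]) = {q0, q1, q3, q6}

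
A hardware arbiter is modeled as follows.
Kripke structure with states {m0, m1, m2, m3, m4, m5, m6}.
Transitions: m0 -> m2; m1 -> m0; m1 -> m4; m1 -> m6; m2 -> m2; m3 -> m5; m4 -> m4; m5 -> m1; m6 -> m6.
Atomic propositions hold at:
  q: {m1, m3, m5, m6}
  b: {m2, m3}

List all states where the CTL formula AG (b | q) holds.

Sat(b | q) = {m1, m2, m3, m5, m6}
AG (b | q): greatest fixpoint, start Z0 = {m1, m2, m3, m5, m6}, keep only states in Sat with every successor in Z. Z1 = {m2, m3, m5, m6}; Z2 = {m2, m3, m6}; Z3 = {m2, m6}; fixed.
Sat(AG (b | q)) = {m2, m6}

{m2, m6}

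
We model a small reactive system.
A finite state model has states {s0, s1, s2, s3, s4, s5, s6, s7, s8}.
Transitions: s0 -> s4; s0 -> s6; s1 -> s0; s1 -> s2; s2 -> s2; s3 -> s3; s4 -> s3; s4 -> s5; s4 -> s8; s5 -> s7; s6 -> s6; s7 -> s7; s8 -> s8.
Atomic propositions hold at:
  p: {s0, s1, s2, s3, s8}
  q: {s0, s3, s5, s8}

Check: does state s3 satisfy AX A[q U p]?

Yes

A[q U p]: least fixpoint, start Z0 = Sat(p) = {s0, s1, s2, s3, s8}, add states in Sat(q) with every successor in Z. Already a fixed point.
Sat(A[q U p]) = {s0, s1, s2, s3, s8}
Sat(AX A[q U p]) = {s : every successor in {s0, s1, s2, s3, s8}} = {s1, s2, s3, s8}
s3 ∈ Sat(AX A[q U p]) = {s1, s2, s3, s8}, so the formula holds at s3.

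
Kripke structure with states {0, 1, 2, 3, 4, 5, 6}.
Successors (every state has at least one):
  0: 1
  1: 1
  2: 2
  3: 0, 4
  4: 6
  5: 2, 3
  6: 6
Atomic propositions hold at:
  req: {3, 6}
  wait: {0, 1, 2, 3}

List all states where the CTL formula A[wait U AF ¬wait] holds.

{4, 5, 6}

Sat(¬wait) = {4, 5, 6}
AF ¬wait: least fixpoint, start Z0 = {4, 5, 6}, add states with every successor in Z. Already a fixed point.
Sat(AF ¬wait) = {4, 5, 6}
A[wait U AF ¬wait]: least fixpoint, start Z0 = Sat(AF ¬wait) = {4, 5, 6}, add states in Sat(wait) with every successor in Z. Already a fixed point.
Sat(A[wait U AF ¬wait]) = {4, 5, 6}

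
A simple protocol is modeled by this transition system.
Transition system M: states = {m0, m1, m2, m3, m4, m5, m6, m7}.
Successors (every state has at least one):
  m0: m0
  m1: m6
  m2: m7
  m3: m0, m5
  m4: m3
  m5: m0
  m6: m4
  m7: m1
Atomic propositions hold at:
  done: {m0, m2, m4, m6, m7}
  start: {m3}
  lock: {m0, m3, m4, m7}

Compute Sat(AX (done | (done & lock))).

{m0, m1, m2, m5, m6}

Sat(done & lock) = {m0, m4, m7}
Sat(done | (done & lock)) = {m0, m2, m4, m6, m7}
Sat(AX (done | (done & lock))) = {s : every successor in {m0, m2, m4, m6, m7}} = {m0, m1, m2, m5, m6}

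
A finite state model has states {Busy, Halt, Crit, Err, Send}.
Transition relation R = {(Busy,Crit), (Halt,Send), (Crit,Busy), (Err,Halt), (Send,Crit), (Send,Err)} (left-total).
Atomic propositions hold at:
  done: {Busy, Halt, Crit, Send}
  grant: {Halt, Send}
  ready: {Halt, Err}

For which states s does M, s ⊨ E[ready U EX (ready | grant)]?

{Halt, Err, Send}

Sat(ready | grant) = {Halt, Err, Send}
Sat(EX (ready | grant)) = {s : some successor in {Halt, Err, Send}} = {Halt, Err, Send}
E[ready U EX (ready | grant)]: least fixpoint, start Z0 = Sat(EX (ready | grant)) = {Halt, Err, Send}, add states in Sat(ready) with some successor in Z. Already a fixed point.
Sat(E[ready U EX (ready | grant)]) = {Halt, Err, Send}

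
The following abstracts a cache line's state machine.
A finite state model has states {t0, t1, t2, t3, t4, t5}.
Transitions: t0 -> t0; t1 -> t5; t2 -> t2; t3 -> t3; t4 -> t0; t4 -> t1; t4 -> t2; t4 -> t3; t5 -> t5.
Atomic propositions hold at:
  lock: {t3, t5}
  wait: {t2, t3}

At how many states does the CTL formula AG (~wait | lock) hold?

Sat(~wait) = {t0, t1, t4, t5}
Sat(~wait | lock) = {t0, t1, t3, t4, t5}
AG (~wait | lock): greatest fixpoint, start Z0 = {t0, t1, t3, t4, t5}, keep only states in Sat with every successor in Z. Z1 = {t0, t1, t3, t5}; fixed.
Sat(AG (~wait | lock)) = {t0, t1, t3, t5}
|Sat(AG (~wait | lock))| = |{t0, t1, t3, t5}| = 4.

4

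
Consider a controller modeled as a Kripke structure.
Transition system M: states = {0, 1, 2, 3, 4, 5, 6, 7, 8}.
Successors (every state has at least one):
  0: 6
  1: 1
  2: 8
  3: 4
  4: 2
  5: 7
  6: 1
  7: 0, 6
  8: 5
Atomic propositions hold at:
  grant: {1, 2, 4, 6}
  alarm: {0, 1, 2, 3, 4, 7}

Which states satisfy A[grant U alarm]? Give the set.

{0, 1, 2, 3, 4, 6, 7}

A[grant U alarm]: least fixpoint, start Z0 = Sat(alarm) = {0, 1, 2, 3, 4, 7}, add states in Sat(grant) with every successor in Z. Z1 = {0, 1, 2, 3, 4, 6, 7}; fixed.
Sat(A[grant U alarm]) = {0, 1, 2, 3, 4, 6, 7}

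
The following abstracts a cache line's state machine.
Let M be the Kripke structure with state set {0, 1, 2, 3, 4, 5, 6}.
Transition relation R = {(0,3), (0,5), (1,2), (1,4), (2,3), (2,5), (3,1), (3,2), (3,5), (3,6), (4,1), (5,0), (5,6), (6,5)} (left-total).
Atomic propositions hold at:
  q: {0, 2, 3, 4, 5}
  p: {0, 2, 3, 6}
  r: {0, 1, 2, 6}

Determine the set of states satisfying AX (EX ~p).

{1, 4, 5}

Sat(~p) = {1, 4, 5}
Sat(EX ~p) = {s : some successor in {1, 4, 5}} = {0, 1, 2, 3, 4, 6}
Sat(AX (EX ~p)) = {s : every successor in {0, 1, 2, 3, 4, 6}} = {1, 4, 5}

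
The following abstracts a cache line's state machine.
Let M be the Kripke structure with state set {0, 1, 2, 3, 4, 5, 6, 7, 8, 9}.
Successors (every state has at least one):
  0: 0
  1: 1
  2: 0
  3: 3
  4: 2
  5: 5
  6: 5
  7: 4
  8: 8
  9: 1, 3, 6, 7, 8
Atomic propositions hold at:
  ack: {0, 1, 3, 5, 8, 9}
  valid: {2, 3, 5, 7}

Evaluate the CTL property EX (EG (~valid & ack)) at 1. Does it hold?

Sat(~valid) = {0, 1, 4, 6, 8, 9}
Sat(~valid & ack) = {0, 1, 8, 9}
EG (~valid & ack): greatest fixpoint, start Z0 = {0, 1, 8, 9}, keep only states in Sat with some successor in Z. Already a fixed point.
Sat(EG (~valid & ack)) = {0, 1, 8, 9}
Sat(EX (EG (~valid & ack))) = {s : some successor in {0, 1, 8, 9}} = {0, 1, 2, 8, 9}
1 ∈ Sat(EX (EG (~valid & ack))) = {0, 1, 2, 8, 9}, so the formula holds at 1.

Yes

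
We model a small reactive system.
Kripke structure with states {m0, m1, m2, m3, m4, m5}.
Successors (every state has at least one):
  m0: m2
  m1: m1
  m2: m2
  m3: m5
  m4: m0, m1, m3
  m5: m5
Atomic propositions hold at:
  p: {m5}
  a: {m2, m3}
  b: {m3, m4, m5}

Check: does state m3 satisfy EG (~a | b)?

Sat(~a) = {m0, m1, m4, m5}
Sat(~a | b) = {m0, m1, m3, m4, m5}
EG (~a | b): greatest fixpoint, start Z0 = {m0, m1, m3, m4, m5}, keep only states in Sat with some successor in Z. Z1 = {m1, m3, m4, m5}; fixed.
Sat(EG (~a | b)) = {m1, m3, m4, m5}
m3 ∈ Sat(EG (~a | b)) = {m1, m3, m4, m5}, so the formula holds at m3.

Yes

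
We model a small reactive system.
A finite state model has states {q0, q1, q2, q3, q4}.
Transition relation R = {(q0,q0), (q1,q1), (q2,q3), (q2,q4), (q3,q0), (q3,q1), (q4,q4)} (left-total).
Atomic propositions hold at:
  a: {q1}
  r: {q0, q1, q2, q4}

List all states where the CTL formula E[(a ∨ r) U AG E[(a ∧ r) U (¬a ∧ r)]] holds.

{q0, q2, q4}

Sat(a ∨ r) = {q0, q1, q2, q4}
Sat(a ∧ r) = {q1}
Sat(¬a) = {q0, q2, q3, q4}
Sat(¬a ∧ r) = {q0, q2, q4}
E[(a ∧ r) U (¬a ∧ r)]: least fixpoint, start Z0 = Sat((¬a ∧ r)) = {q0, q2, q4}, add states in Sat(a ∧ r) with some successor in Z. Already a fixed point.
Sat(E[(a ∧ r) U (¬a ∧ r)]) = {q0, q2, q4}
AG E[(a ∧ r) U (¬a ∧ r)]: greatest fixpoint, start Z0 = {q0, q2, q4}, keep only states in Sat with every successor in Z. Z1 = {q0, q4}; fixed.
Sat(AG E[(a ∧ r) U (¬a ∧ r)]) = {q0, q4}
E[(a ∨ r) U AG E[(a ∧ r) U (¬a ∧ r)]]: least fixpoint, start Z0 = Sat(AG E[(a ∧ r) U (¬a ∧ r)]) = {q0, q4}, add states in Sat(a ∨ r) with some successor in Z. Z1 = {q0, q2, q4}; fixed.
Sat(E[(a ∨ r) U AG E[(a ∧ r) U (¬a ∧ r)]]) = {q0, q2, q4}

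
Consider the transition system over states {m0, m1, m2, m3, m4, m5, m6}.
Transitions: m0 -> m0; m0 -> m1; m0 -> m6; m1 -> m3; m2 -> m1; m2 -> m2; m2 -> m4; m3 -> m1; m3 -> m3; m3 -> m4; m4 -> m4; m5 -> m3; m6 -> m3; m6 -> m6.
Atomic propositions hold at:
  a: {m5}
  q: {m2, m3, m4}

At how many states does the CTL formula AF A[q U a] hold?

1

A[q U a]: least fixpoint, start Z0 = Sat(a) = {m5}, add states in Sat(q) with every successor in Z. Already a fixed point.
Sat(A[q U a]) = {m5}
AF A[q U a]: least fixpoint, start Z0 = {m5}, add states with every successor in Z. Already a fixed point.
Sat(AF A[q U a]) = {m5}
|Sat(AF A[q U a])| = |{m5}| = 1.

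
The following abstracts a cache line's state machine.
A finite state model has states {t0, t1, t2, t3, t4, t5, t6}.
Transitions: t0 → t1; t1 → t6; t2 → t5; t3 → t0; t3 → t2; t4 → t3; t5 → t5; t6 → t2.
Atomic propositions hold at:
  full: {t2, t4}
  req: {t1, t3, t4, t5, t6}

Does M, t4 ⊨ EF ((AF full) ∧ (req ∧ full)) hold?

Yes

AF full: least fixpoint, start Z0 = {t2, t4}, add states with every successor in Z. Z1 = {t2, t4, t6}; Z2 = {t1, t2, t4, t6}; Z3 = {t0, t1, t2, t4, t6}; Z4 = {t0, t1, t2, t3, t4, t6}; fixed.
Sat(AF full) = {t0, t1, t2, t3, t4, t6}
Sat(req ∧ full) = {t4}
Sat((AF full) ∧ (req ∧ full)) = {t4}
EF ((AF full) ∧ (req ∧ full)): least fixpoint, start Z0 = {t4}, add states with some successor in Z. Already a fixed point.
Sat(EF ((AF full) ∧ (req ∧ full))) = {t4}
t4 ∈ Sat(EF ((AF full) ∧ (req ∧ full))) = {t4}, so the formula holds at t4.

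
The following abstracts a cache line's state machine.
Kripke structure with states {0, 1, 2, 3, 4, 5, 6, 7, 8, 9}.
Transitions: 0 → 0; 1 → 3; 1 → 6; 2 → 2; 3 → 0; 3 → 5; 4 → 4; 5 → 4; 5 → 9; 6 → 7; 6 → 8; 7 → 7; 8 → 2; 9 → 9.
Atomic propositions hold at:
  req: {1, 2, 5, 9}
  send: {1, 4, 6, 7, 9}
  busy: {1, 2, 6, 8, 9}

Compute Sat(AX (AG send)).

AG send: greatest fixpoint, start Z0 = {1, 4, 6, 7, 9}, keep only states in Sat with every successor in Z. Z1 = {4, 7, 9}; fixed.
Sat(AG send) = {4, 7, 9}
Sat(AX (AG send)) = {s : every successor in {4, 7, 9}} = {4, 5, 7, 9}

{4, 5, 7, 9}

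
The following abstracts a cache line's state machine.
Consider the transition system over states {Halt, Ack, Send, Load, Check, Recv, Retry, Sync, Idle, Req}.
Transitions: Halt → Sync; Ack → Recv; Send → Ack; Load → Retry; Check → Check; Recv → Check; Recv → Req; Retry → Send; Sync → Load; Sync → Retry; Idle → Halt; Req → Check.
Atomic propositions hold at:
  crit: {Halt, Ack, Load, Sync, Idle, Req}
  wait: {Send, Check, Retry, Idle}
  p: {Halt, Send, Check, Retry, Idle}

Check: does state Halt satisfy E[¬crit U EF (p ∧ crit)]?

Yes

Sat(¬crit) = {Send, Check, Recv, Retry}
Sat(p ∧ crit) = {Halt, Idle}
EF (p ∧ crit): least fixpoint, start Z0 = {Halt, Idle}, add states with some successor in Z. Already a fixed point.
Sat(EF (p ∧ crit)) = {Halt, Idle}
E[¬crit U EF (p ∧ crit)]: least fixpoint, start Z0 = Sat(EF (p ∧ crit)) = {Halt, Idle}, add states in Sat(¬crit) with some successor in Z. Already a fixed point.
Sat(E[¬crit U EF (p ∧ crit)]) = {Halt, Idle}
Halt ∈ Sat(E[¬crit U EF (p ∧ crit)]) = {Halt, Idle}, so the formula holds at Halt.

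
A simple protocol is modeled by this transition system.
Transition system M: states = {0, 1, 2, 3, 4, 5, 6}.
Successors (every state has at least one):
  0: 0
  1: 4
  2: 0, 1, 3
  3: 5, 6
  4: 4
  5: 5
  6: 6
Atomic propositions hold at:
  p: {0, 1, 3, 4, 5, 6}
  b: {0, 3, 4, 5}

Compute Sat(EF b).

EF b: least fixpoint, start Z0 = {0, 3, 4, 5}, add states with some successor in Z. Z1 = {0, 1, 2, 3, 4, 5}; fixed.
Sat(EF b) = {0, 1, 2, 3, 4, 5}

{0, 1, 2, 3, 4, 5}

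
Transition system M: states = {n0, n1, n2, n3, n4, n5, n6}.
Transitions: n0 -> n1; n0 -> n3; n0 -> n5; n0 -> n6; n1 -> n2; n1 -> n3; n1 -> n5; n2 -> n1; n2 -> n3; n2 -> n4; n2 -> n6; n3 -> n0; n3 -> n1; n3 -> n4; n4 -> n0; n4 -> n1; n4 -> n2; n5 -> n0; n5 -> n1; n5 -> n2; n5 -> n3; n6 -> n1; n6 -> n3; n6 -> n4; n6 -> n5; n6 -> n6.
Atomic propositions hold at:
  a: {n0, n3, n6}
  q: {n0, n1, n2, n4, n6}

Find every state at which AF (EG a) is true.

EG a: greatest fixpoint, start Z0 = {n0, n3, n6}, keep only states in Sat with some successor in Z. Already a fixed point.
Sat(EG a) = {n0, n3, n6}
AF (EG a): least fixpoint, start Z0 = {n0, n3, n6}, add states with every successor in Z. Already a fixed point.
Sat(AF (EG a)) = {n0, n3, n6}

{n0, n3, n6}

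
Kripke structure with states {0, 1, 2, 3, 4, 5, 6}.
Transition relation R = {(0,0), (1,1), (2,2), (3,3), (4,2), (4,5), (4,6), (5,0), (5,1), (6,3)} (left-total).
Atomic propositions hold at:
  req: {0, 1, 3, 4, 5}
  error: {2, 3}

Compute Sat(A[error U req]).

A[error U req]: least fixpoint, start Z0 = Sat(req) = {0, 1, 3, 4, 5}, add states in Sat(error) with every successor in Z. Already a fixed point.
Sat(A[error U req]) = {0, 1, 3, 4, 5}

{0, 1, 3, 4, 5}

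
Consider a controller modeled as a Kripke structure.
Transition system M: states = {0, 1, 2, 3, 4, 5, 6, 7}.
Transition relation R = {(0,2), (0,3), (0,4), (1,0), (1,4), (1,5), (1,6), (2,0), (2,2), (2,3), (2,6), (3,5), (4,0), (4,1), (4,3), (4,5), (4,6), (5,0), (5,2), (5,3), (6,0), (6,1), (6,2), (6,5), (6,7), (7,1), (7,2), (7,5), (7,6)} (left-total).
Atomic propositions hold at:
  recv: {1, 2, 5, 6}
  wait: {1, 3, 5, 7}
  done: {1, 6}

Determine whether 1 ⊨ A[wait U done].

Yes

A[wait U done]: least fixpoint, start Z0 = Sat(done) = {1, 6}, add states in Sat(wait) with every successor in Z. Already a fixed point.
Sat(A[wait U done]) = {1, 6}
1 ∈ Sat(A[wait U done]) = {1, 6}, so the formula holds at 1.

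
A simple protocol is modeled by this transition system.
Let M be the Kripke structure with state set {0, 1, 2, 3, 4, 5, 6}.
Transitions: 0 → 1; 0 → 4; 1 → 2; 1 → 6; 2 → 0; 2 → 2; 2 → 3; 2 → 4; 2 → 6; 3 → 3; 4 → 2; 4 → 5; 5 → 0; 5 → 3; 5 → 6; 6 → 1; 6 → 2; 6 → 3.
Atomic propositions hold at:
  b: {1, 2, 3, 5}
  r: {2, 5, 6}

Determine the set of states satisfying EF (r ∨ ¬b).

Sat(¬b) = {0, 4, 6}
Sat(r ∨ ¬b) = {0, 2, 4, 5, 6}
EF (r ∨ ¬b): least fixpoint, start Z0 = {0, 2, 4, 5, 6}, add states with some successor in Z. Z1 = {0, 1, 2, 4, 5, 6}; fixed.
Sat(EF (r ∨ ¬b)) = {0, 1, 2, 4, 5, 6}

{0, 1, 2, 4, 5, 6}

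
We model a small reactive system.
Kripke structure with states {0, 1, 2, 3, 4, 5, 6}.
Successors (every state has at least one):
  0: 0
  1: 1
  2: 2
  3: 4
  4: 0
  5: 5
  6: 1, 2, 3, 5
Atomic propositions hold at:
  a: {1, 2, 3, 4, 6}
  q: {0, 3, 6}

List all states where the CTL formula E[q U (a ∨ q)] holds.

{0, 1, 2, 3, 4, 6}

Sat(a ∨ q) = {0, 1, 2, 3, 4, 6}
E[q U (a ∨ q)]: least fixpoint, start Z0 = Sat((a ∨ q)) = {0, 1, 2, 3, 4, 6}, add states in Sat(q) with some successor in Z. Already a fixed point.
Sat(E[q U (a ∨ q)]) = {0, 1, 2, 3, 4, 6}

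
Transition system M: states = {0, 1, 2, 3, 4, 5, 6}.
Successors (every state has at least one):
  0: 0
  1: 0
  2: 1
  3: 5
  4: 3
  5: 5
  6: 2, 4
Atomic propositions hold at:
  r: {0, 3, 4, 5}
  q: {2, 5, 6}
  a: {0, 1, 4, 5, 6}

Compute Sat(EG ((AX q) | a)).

{0, 1, 3, 4, 5, 6}

Sat(AX q) = {s : every successor in {2, 5, 6}} = {3, 5}
Sat((AX q) | a) = {0, 1, 3, 4, 5, 6}
EG ((AX q) | a): greatest fixpoint, start Z0 = {0, 1, 3, 4, 5, 6}, keep only states in Sat with some successor in Z. Already a fixed point.
Sat(EG ((AX q) | a)) = {0, 1, 3, 4, 5, 6}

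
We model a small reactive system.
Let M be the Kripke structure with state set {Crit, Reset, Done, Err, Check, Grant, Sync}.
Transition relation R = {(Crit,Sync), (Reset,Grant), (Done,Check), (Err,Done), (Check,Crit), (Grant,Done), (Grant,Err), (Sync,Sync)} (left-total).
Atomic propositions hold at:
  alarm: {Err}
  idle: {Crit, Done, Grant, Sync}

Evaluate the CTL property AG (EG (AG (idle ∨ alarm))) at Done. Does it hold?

Sat(idle ∨ alarm) = {Crit, Done, Err, Grant, Sync}
AG (idle ∨ alarm): greatest fixpoint, start Z0 = {Crit, Done, Err, Grant, Sync}, keep only states in Sat with every successor in Z. Z1 = {Crit, Err, Grant, Sync}; Z2 = {Crit, Sync}; fixed.
Sat(AG (idle ∨ alarm)) = {Crit, Sync}
EG (AG (idle ∨ alarm)): greatest fixpoint, start Z0 = {Crit, Sync}, keep only states in Sat with some successor in Z. Already a fixed point.
Sat(EG (AG (idle ∨ alarm))) = {Crit, Sync}
AG (EG (AG (idle ∨ alarm))): greatest fixpoint, start Z0 = {Crit, Sync}, keep only states in Sat with every successor in Z. Already a fixed point.
Sat(AG (EG (AG (idle ∨ alarm)))) = {Crit, Sync}
Done ∉ Sat(AG (EG (AG (idle ∨ alarm)))) = {Crit, Sync}, so the formula does not hold at Done.

No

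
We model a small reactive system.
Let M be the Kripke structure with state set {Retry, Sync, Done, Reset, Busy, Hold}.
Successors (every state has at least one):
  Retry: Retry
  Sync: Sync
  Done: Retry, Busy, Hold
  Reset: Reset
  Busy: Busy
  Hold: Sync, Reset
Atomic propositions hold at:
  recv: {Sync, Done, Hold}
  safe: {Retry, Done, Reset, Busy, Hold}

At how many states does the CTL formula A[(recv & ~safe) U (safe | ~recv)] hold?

5

Sat(~safe) = {Sync}
Sat(recv & ~safe) = {Sync}
Sat(~recv) = {Retry, Reset, Busy}
Sat(safe | ~recv) = {Retry, Done, Reset, Busy, Hold}
A[(recv & ~safe) U (safe | ~recv)]: least fixpoint, start Z0 = Sat((safe | ~recv)) = {Retry, Done, Reset, Busy, Hold}, add states in Sat(recv & ~safe) with every successor in Z. Already a fixed point.
Sat(A[(recv & ~safe) U (safe | ~recv)]) = {Retry, Done, Reset, Busy, Hold}
|Sat(A[(recv & ~safe) U (safe | ~recv)])| = |{Retry, Done, Reset, Busy, Hold}| = 5.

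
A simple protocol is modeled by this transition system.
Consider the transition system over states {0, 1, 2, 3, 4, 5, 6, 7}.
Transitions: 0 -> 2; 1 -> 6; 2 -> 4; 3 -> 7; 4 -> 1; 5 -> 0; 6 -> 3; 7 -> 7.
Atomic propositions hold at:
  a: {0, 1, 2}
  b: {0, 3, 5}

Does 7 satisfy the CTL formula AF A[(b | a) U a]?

Sat(b | a) = {0, 1, 2, 3, 5}
A[(b | a) U a]: least fixpoint, start Z0 = Sat(a) = {0, 1, 2}, add states in Sat(b | a) with every successor in Z. Z1 = {0, 1, 2, 5}; fixed.
Sat(A[(b | a) U a]) = {0, 1, 2, 5}
AF A[(b | a) U a]: least fixpoint, start Z0 = {0, 1, 2, 5}, add states with every successor in Z. Z1 = {0, 1, 2, 4, 5}; fixed.
Sat(AF A[(b | a) U a]) = {0, 1, 2, 4, 5}
7 ∉ Sat(AF A[(b | a) U a]) = {0, 1, 2, 4, 5}, so the formula does not hold at 7.

No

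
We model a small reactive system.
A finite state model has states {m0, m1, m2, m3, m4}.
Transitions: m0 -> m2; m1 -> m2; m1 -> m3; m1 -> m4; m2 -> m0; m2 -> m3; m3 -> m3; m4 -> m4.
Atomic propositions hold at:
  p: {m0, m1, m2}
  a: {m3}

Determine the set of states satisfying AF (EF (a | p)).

{m0, m1, m2, m3}

Sat(a | p) = {m0, m1, m2, m3}
EF (a | p): least fixpoint, start Z0 = {m0, m1, m2, m3}, add states with some successor in Z. Already a fixed point.
Sat(EF (a | p)) = {m0, m1, m2, m3}
AF (EF (a | p)): least fixpoint, start Z0 = {m0, m1, m2, m3}, add states with every successor in Z. Already a fixed point.
Sat(AF (EF (a | p))) = {m0, m1, m2, m3}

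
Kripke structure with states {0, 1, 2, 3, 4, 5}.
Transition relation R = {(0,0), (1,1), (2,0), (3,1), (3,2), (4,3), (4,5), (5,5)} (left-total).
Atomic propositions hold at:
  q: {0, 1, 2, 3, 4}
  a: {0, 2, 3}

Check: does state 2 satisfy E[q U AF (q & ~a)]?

No

Sat(~a) = {1, 4, 5}
Sat(q & ~a) = {1, 4}
AF (q & ~a): least fixpoint, start Z0 = {1, 4}, add states with every successor in Z. Already a fixed point.
Sat(AF (q & ~a)) = {1, 4}
E[q U AF (q & ~a)]: least fixpoint, start Z0 = Sat(AF (q & ~a)) = {1, 4}, add states in Sat(q) with some successor in Z. Z1 = {1, 3, 4}; fixed.
Sat(E[q U AF (q & ~a)]) = {1, 3, 4}
2 ∉ Sat(E[q U AF (q & ~a)]) = {1, 3, 4}, so the formula does not hold at 2.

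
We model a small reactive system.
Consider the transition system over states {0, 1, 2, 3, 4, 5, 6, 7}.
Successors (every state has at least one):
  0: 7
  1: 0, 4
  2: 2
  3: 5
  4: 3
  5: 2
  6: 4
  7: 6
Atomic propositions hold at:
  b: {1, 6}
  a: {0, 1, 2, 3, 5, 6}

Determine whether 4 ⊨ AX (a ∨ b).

Sat(a ∨ b) = {0, 1, 2, 3, 5, 6}
Sat(AX (a ∨ b)) = {s : every successor in {0, 1, 2, 3, 5, 6}} = {2, 3, 4, 5, 7}
4 ∈ Sat(AX (a ∨ b)) = {2, 3, 4, 5, 7}, so the formula holds at 4.

Yes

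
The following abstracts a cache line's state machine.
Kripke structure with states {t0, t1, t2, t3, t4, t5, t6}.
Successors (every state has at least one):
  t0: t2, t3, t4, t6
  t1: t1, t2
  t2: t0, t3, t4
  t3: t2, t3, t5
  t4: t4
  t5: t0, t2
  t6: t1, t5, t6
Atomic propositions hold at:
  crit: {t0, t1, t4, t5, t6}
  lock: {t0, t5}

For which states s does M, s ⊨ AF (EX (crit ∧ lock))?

Sat(crit ∧ lock) = {t0, t5}
Sat(EX (crit ∧ lock)) = {s : some successor in {t0, t5}} = {t2, t3, t5, t6}
AF (EX (crit ∧ lock)): least fixpoint, start Z0 = {t2, t3, t5, t6}, add states with every successor in Z. Already a fixed point.
Sat(AF (EX (crit ∧ lock))) = {t2, t3, t5, t6}

{t2, t3, t5, t6}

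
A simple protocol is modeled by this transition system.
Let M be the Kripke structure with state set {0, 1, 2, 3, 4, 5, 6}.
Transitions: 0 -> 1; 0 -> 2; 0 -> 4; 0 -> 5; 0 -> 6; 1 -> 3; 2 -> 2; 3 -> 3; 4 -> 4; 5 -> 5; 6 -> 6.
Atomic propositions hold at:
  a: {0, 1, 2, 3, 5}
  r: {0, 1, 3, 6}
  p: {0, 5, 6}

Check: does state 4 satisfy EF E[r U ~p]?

Yes

Sat(~p) = {1, 2, 3, 4}
E[r U ~p]: least fixpoint, start Z0 = Sat(~p) = {1, 2, 3, 4}, add states in Sat(r) with some successor in Z. Z1 = {0, 1, 2, 3, 4}; fixed.
Sat(E[r U ~p]) = {0, 1, 2, 3, 4}
EF E[r U ~p]: least fixpoint, start Z0 = {0, 1, 2, 3, 4}, add states with some successor in Z. Already a fixed point.
Sat(EF E[r U ~p]) = {0, 1, 2, 3, 4}
4 ∈ Sat(EF E[r U ~p]) = {0, 1, 2, 3, 4}, so the formula holds at 4.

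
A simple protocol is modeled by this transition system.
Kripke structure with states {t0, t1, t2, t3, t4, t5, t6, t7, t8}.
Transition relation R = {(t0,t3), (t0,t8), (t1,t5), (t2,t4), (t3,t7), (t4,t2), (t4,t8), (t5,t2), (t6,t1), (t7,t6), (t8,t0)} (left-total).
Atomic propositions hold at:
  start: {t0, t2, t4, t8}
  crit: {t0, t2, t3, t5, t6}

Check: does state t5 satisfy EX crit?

Yes

Sat(EX crit) = {s : some successor in {t0, t2, t3, t5, t6}} = {t0, t1, t4, t5, t7, t8}
t5 ∈ Sat(EX crit) = {t0, t1, t4, t5, t7, t8}, so the formula holds at t5.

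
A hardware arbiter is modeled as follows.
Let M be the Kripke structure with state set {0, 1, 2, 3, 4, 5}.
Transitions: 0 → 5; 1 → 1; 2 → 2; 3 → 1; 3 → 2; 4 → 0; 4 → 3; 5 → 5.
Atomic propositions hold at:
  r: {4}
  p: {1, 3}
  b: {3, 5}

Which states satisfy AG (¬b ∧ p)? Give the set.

Sat(¬b) = {0, 1, 2, 4}
Sat(¬b ∧ p) = {1}
AG (¬b ∧ p): greatest fixpoint, start Z0 = {1}, keep only states in Sat with every successor in Z. Already a fixed point.
Sat(AG (¬b ∧ p)) = {1}

{1}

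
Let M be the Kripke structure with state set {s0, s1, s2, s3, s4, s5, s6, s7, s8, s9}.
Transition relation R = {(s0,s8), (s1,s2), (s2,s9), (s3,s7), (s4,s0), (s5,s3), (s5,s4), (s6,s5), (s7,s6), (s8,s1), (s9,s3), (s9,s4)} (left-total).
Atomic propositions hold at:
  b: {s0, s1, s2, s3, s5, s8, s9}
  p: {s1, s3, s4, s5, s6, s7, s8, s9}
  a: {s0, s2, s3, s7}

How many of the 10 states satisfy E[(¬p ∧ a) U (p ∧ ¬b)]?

3

Sat(¬p) = {s0, s2}
Sat(¬p ∧ a) = {s0, s2}
Sat(¬b) = {s4, s6, s7}
Sat(p ∧ ¬b) = {s4, s6, s7}
E[(¬p ∧ a) U (p ∧ ¬b)]: least fixpoint, start Z0 = Sat((p ∧ ¬b)) = {s4, s6, s7}, add states in Sat(¬p ∧ a) with some successor in Z. Already a fixed point.
Sat(E[(¬p ∧ a) U (p ∧ ¬b)]) = {s4, s6, s7}
|Sat(E[(¬p ∧ a) U (p ∧ ¬b)])| = |{s4, s6, s7}| = 3.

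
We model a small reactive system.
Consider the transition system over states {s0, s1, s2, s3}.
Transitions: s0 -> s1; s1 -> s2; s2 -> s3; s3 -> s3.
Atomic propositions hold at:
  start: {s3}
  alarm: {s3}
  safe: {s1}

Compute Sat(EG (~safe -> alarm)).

Sat(~safe) = {s0, s2, s3}
Sat(~safe -> alarm) = {s1, s3}
EG (~safe -> alarm): greatest fixpoint, start Z0 = {s1, s3}, keep only states in Sat with some successor in Z. Z1 = {s3}; fixed.
Sat(EG (~safe -> alarm)) = {s3}

{s3}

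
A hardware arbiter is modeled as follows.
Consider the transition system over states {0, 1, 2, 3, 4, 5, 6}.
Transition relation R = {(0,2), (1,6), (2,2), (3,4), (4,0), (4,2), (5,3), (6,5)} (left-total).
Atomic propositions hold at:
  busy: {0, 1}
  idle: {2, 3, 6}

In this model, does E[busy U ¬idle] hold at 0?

Sat(¬idle) = {0, 1, 4, 5}
E[busy U ¬idle]: least fixpoint, start Z0 = Sat(¬idle) = {0, 1, 4, 5}, add states in Sat(busy) with some successor in Z. Already a fixed point.
Sat(E[busy U ¬idle]) = {0, 1, 4, 5}
0 ∈ Sat(E[busy U ¬idle]) = {0, 1, 4, 5}, so the formula holds at 0.

Yes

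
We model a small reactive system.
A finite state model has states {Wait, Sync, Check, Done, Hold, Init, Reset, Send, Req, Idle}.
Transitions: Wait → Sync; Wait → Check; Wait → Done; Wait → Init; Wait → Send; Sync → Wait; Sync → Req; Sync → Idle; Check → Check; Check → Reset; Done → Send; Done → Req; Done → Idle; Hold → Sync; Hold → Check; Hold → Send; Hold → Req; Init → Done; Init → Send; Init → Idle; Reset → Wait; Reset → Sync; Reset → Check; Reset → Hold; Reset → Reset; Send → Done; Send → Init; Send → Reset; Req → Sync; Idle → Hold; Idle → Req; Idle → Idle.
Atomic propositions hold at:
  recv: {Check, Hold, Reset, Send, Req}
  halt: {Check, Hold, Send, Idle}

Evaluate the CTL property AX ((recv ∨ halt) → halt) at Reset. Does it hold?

Sat(recv ∨ halt) = {Check, Hold, Reset, Send, Req, Idle}
Sat((recv ∨ halt) → halt) = {Wait, Sync, Check, Done, Hold, Init, Send, Idle}
Sat(AX ((recv ∨ halt) → halt)) = {s : every successor in {Wait, Sync, Check, Done, Hold, Init, Send, Idle}} = {Wait, Init, Req}
Reset ∉ Sat(AX ((recv ∨ halt) → halt)) = {Wait, Init, Req}, so the formula does not hold at Reset.

No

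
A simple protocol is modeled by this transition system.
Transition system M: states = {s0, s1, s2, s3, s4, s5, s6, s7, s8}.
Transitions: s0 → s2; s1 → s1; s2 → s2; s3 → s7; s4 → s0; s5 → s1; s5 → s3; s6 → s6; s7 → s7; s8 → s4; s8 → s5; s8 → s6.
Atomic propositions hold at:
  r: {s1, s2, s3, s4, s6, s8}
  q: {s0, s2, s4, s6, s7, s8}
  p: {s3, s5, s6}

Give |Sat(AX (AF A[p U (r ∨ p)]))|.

Sat(r ∨ p) = {s1, s2, s3, s4, s5, s6, s8}
A[p U (r ∨ p)]: least fixpoint, start Z0 = Sat((r ∨ p)) = {s1, s2, s3, s4, s5, s6, s8}, add states in Sat(p) with every successor in Z. Already a fixed point.
Sat(A[p U (r ∨ p)]) = {s1, s2, s3, s4, s5, s6, s8}
AF A[p U (r ∨ p)]: least fixpoint, start Z0 = {s1, s2, s3, s4, s5, s6, s8}, add states with every successor in Z. Z1 = {s0, s1, s2, s3, s4, s5, s6, s8}; fixed.
Sat(AF A[p U (r ∨ p)]) = {s0, s1, s2, s3, s4, s5, s6, s8}
Sat(AX (AF A[p U (r ∨ p)])) = {s : every successor in {s0, s1, s2, s3, s4, s5, s6, s8}} = {s0, s1, s2, s4, s5, s6, s8}
|Sat(AX (AF A[p U (r ∨ p)]))| = |{s0, s1, s2, s4, s5, s6, s8}| = 7.

7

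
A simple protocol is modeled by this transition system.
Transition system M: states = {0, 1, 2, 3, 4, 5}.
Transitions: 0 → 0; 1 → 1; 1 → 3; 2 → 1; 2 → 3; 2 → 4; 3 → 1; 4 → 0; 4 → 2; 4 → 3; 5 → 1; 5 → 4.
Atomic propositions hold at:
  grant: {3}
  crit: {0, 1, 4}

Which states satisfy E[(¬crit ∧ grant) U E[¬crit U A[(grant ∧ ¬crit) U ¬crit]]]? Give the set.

{2, 3, 5}

Sat(¬crit) = {2, 3, 5}
Sat(¬crit ∧ grant) = {3}
Sat(grant ∧ ¬crit) = {3}
A[(grant ∧ ¬crit) U ¬crit]: least fixpoint, start Z0 = Sat(¬crit) = {2, 3, 5}, add states in Sat(grant ∧ ¬crit) with every successor in Z. Already a fixed point.
Sat(A[(grant ∧ ¬crit) U ¬crit]) = {2, 3, 5}
E[¬crit U A[(grant ∧ ¬crit) U ¬crit]]: least fixpoint, start Z0 = Sat(A[(grant ∧ ¬crit) U ¬crit]) = {2, 3, 5}, add states in Sat(¬crit) with some successor in Z. Already a fixed point.
Sat(E[¬crit U A[(grant ∧ ¬crit) U ¬crit]]) = {2, 3, 5}
E[(¬crit ∧ grant) U E[¬crit U A[(grant ∧ ¬crit) U ¬crit]]]: least fixpoint, start Z0 = Sat(E[¬crit U A[(grant ∧ ¬crit) U ¬crit]]) = {2, 3, 5}, add states in Sat(¬crit ∧ grant) with some successor in Z. Already a fixed point.
Sat(E[(¬crit ∧ grant) U E[¬crit U A[(grant ∧ ¬crit) U ¬crit]]]) = {2, 3, 5}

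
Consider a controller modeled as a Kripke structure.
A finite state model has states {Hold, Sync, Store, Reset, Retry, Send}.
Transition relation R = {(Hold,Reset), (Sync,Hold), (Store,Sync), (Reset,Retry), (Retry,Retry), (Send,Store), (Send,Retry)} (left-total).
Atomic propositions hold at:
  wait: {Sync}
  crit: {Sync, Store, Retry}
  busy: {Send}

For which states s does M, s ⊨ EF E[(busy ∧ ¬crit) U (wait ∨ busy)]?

Sat(¬crit) = {Hold, Reset, Send}
Sat(busy ∧ ¬crit) = {Send}
Sat(wait ∨ busy) = {Sync, Send}
E[(busy ∧ ¬crit) U (wait ∨ busy)]: least fixpoint, start Z0 = Sat((wait ∨ busy)) = {Sync, Send}, add states in Sat(busy ∧ ¬crit) with some successor in Z. Already a fixed point.
Sat(E[(busy ∧ ¬crit) U (wait ∨ busy)]) = {Sync, Send}
EF E[(busy ∧ ¬crit) U (wait ∨ busy)]: least fixpoint, start Z0 = {Sync, Send}, add states with some successor in Z. Z1 = {Sync, Store, Send}; fixed.
Sat(EF E[(busy ∧ ¬crit) U (wait ∨ busy)]) = {Sync, Store, Send}

{Sync, Store, Send}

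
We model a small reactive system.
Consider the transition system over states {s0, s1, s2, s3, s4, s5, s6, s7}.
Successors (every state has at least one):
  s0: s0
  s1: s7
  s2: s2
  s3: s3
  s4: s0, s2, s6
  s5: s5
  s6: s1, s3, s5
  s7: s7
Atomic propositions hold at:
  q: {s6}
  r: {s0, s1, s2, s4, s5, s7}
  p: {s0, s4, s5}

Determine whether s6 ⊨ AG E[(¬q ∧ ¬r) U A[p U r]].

Sat(¬q) = {s0, s1, s2, s3, s4, s5, s7}
Sat(¬r) = {s3, s6}
Sat(¬q ∧ ¬r) = {s3}
A[p U r]: least fixpoint, start Z0 = Sat(r) = {s0, s1, s2, s4, s5, s7}, add states in Sat(p) with every successor in Z. Already a fixed point.
Sat(A[p U r]) = {s0, s1, s2, s4, s5, s7}
E[(¬q ∧ ¬r) U A[p U r]]: least fixpoint, start Z0 = Sat(A[p U r]) = {s0, s1, s2, s4, s5, s7}, add states in Sat(¬q ∧ ¬r) with some successor in Z. Already a fixed point.
Sat(E[(¬q ∧ ¬r) U A[p U r]]) = {s0, s1, s2, s4, s5, s7}
AG E[(¬q ∧ ¬r) U A[p U r]]: greatest fixpoint, start Z0 = {s0, s1, s2, s4, s5, s7}, keep only states in Sat with every successor in Z. Z1 = {s0, s1, s2, s5, s7}; fixed.
Sat(AG E[(¬q ∧ ¬r) U A[p U r]]) = {s0, s1, s2, s5, s7}
s6 ∉ Sat(AG E[(¬q ∧ ¬r) U A[p U r]]) = {s0, s1, s2, s5, s7}, so the formula does not hold at s6.

No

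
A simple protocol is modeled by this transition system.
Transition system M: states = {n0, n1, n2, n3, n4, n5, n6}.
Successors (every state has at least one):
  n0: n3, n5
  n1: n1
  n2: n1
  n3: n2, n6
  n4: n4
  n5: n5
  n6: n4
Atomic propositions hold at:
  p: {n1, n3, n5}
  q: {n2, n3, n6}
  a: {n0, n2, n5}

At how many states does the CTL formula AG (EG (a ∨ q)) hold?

1

Sat(a ∨ q) = {n0, n2, n3, n5, n6}
EG (a ∨ q): greatest fixpoint, start Z0 = {n0, n2, n3, n5, n6}, keep only states in Sat with some successor in Z. Z1 = {n0, n3, n5}; Z2 = {n0, n5}; fixed.
Sat(EG (a ∨ q)) = {n0, n5}
AG (EG (a ∨ q)): greatest fixpoint, start Z0 = {n0, n5}, keep only states in Sat with every successor in Z. Z1 = {n5}; fixed.
Sat(AG (EG (a ∨ q))) = {n5}
|Sat(AG (EG (a ∨ q)))| = |{n5}| = 1.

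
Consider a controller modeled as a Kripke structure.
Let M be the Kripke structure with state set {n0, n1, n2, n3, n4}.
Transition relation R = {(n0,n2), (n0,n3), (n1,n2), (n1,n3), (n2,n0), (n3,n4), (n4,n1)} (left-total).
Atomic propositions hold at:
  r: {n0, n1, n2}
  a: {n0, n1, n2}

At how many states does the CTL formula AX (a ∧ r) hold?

2

Sat(a ∧ r) = {n0, n1, n2}
Sat(AX (a ∧ r)) = {s : every successor in {n0, n1, n2}} = {n2, n4}
|Sat(AX (a ∧ r))| = |{n2, n4}| = 2.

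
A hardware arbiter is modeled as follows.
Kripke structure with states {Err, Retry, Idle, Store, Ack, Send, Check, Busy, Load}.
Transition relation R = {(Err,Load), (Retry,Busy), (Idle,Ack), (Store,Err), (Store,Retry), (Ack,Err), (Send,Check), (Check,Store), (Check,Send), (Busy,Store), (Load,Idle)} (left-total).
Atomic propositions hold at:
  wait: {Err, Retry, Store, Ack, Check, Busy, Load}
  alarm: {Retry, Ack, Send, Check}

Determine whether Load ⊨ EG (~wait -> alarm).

No

Sat(~wait) = {Idle, Send}
Sat(~wait -> alarm) = {Err, Retry, Store, Ack, Send, Check, Busy, Load}
EG (~wait -> alarm): greatest fixpoint, start Z0 = {Err, Retry, Store, Ack, Send, Check, Busy, Load}, keep only states in Sat with some successor in Z. Z1 = {Err, Retry, Store, Ack, Send, Check, Busy}; Z2 = {Retry, Store, Ack, Send, Check, Busy}; Z3 = {Retry, Store, Send, Check, Busy}; fixed.
Sat(EG (~wait -> alarm)) = {Retry, Store, Send, Check, Busy}
Load ∉ Sat(EG (~wait -> alarm)) = {Retry, Store, Send, Check, Busy}, so the formula does not hold at Load.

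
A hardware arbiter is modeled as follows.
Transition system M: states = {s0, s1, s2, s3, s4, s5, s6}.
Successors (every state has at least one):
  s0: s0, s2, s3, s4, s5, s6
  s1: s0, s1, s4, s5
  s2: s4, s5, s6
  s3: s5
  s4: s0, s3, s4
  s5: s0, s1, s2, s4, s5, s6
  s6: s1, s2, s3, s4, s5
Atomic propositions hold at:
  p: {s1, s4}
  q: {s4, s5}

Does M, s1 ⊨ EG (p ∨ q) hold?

Yes

Sat(p ∨ q) = {s1, s4, s5}
EG (p ∨ q): greatest fixpoint, start Z0 = {s1, s4, s5}, keep only states in Sat with some successor in Z. Already a fixed point.
Sat(EG (p ∨ q)) = {s1, s4, s5}
s1 ∈ Sat(EG (p ∨ q)) = {s1, s4, s5}, so the formula holds at s1.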